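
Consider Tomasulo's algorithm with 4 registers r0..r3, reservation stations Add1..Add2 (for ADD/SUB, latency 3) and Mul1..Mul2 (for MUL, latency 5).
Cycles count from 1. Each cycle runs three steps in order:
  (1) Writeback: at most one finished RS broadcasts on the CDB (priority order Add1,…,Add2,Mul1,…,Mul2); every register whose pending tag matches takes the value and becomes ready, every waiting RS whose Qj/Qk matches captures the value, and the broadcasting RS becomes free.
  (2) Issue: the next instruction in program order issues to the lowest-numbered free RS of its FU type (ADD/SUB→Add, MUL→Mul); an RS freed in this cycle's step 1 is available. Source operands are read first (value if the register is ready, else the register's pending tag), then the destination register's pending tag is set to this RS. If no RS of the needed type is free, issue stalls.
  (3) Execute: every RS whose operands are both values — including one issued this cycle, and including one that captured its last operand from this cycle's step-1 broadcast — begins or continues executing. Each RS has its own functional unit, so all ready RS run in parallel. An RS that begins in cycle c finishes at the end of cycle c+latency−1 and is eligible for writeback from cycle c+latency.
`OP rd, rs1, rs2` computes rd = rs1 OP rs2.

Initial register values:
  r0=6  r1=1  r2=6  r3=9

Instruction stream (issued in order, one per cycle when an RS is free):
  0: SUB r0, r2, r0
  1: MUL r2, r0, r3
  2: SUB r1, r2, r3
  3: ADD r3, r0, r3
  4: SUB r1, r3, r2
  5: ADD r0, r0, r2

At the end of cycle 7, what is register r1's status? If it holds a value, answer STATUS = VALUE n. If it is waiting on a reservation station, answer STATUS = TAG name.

STATUS = TAG Add1

cycle 1: issue SUB r0<-Add1 // r0:Add1,r1:1,r2:6,r3:9
cycle 2: issue MUL r2<-Mul1 // r0:Add1,r1:1,r2:Mul1,r3:9
cycle 3: issue SUB r1<-Add2 // r0:Add1,r1:Add2,r2:Mul1,r3:9
cycle 4: CDB Add1=0; issue ADD r3<-Add1 // r0:0,r1:Add2,r2:Mul1,r3:Add1
cycle 5: stall // r0:0,r1:Add2,r2:Mul1,r3:Add1
cycle 6: stall // r0:0,r1:Add2,r2:Mul1,r3:Add1
cycle 7: CDB Add1=9; issue SUB r1<-Add1 // r0:0,r1:Add1,r2:Mul1,r3:9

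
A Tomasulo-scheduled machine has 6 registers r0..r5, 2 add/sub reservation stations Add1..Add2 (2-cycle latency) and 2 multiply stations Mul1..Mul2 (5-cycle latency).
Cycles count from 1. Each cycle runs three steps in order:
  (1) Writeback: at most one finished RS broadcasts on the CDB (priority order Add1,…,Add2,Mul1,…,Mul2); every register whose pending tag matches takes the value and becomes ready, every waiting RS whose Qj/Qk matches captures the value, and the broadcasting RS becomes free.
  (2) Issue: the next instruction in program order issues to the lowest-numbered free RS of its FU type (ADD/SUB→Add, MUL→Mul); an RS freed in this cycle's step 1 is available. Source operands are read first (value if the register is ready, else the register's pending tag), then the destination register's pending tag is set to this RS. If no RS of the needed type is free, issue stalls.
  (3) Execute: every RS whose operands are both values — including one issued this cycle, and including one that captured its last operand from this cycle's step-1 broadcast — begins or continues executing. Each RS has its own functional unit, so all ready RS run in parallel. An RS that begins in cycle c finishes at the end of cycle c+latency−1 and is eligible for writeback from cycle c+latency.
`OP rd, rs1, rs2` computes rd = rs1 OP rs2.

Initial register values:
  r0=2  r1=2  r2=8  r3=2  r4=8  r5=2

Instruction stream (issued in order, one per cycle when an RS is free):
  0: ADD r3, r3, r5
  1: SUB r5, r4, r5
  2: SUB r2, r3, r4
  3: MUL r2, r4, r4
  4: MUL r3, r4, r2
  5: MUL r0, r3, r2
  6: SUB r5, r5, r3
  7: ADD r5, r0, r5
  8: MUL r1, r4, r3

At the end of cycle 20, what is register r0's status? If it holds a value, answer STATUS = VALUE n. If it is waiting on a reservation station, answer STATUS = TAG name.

STATUS = VALUE 32768

cycle 1: issue ADD r3<-Add1 // r0:2,r1:2,r2:8,r3:Add1,r4:8,r5:2
cycle 2: issue SUB r5<-Add2 // r0:2,r1:2,r2:8,r3:Add1,r4:8,r5:Add2
cycle 3: CDB Add1=4; issue SUB r2<-Add1 // r0:2,r1:2,r2:Add1,r3:4,r4:8,r5:Add2
cycle 4: CDB Add2=6; issue MUL r2<-Mul1 // r0:2,r1:2,r2:Mul1,r3:4,r4:8,r5:6
cycle 5: CDB Add1=-4; issue MUL r3<-Mul2 // r0:2,r1:2,r2:Mul1,r3:Mul2,r4:8,r5:6
cycle 6: stall // r0:2,r1:2,r2:Mul1,r3:Mul2,r4:8,r5:6
cycle 7: stall // r0:2,r1:2,r2:Mul1,r3:Mul2,r4:8,r5:6
cycle 8: stall // r0:2,r1:2,r2:Mul1,r3:Mul2,r4:8,r5:6
cycle 9: CDB Mul1=64; issue MUL r0<-Mul1 // r0:Mul1,r1:2,r2:64,r3:Mul2,r4:8,r5:6
cycle 10: issue SUB r5<-Add1 // r0:Mul1,r1:2,r2:64,r3:Mul2,r4:8,r5:Add1
cycle 11: issue ADD r5<-Add2 // r0:Mul1,r1:2,r2:64,r3:Mul2,r4:8,r5:Add2
cycle 12: stall // r0:Mul1,r1:2,r2:64,r3:Mul2,r4:8,r5:Add2
cycle 13: stall // r0:Mul1,r1:2,r2:64,r3:Mul2,r4:8,r5:Add2
cycle 14: CDB Mul2=512; issue MUL r1<-Mul2 // r0:Mul1,r1:Mul2,r2:64,r3:512,r4:8,r5:Add2
cycle 15: - // r0:Mul1,r1:Mul2,r2:64,r3:512,r4:8,r5:Add2
cycle 16: CDB Add1=-506 // r0:Mul1,r1:Mul2,r2:64,r3:512,r4:8,r5:Add2
cycle 17: - // r0:Mul1,r1:Mul2,r2:64,r3:512,r4:8,r5:Add2
cycle 18: - // r0:Mul1,r1:Mul2,r2:64,r3:512,r4:8,r5:Add2
cycle 19: CDB Mul1=32768 // r0:32768,r1:Mul2,r2:64,r3:512,r4:8,r5:Add2
cycle 20: CDB Mul2=4096 // r0:32768,r1:4096,r2:64,r3:512,r4:8,r5:Add2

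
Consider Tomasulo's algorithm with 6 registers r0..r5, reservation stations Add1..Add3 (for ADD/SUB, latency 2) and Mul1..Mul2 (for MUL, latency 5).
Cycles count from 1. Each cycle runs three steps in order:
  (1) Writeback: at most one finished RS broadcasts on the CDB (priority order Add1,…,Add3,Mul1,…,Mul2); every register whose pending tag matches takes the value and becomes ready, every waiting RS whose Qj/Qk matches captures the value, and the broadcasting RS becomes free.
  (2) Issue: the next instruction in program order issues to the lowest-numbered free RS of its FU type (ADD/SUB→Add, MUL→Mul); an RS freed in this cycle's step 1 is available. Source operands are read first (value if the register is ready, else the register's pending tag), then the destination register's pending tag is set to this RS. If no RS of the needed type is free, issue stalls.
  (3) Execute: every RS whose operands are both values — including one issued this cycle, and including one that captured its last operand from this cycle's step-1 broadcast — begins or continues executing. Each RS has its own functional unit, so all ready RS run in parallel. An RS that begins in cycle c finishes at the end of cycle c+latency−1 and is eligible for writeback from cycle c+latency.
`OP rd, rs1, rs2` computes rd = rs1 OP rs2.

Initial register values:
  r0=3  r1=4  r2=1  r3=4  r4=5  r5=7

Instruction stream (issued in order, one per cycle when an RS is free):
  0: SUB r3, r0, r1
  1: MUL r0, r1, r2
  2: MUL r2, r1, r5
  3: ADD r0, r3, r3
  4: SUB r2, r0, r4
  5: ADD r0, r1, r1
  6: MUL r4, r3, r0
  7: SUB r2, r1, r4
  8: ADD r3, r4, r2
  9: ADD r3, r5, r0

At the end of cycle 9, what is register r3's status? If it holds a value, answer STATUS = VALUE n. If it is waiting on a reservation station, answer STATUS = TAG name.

c1: issue SUB r3<-Add1 | r0:3,r1:4,r2:1,r3:Add1,r4:5,r5:7
c2: issue MUL r0<-Mul1 | r0:Mul1,r1:4,r2:1,r3:Add1,r4:5,r5:7
c3: CDB Add1=-1; issue MUL r2<-Mul2 | r0:Mul1,r1:4,r2:Mul2,r3:-1,r4:5,r5:7
c4: issue ADD r0<-Add1 | r0:Add1,r1:4,r2:Mul2,r3:-1,r4:5,r5:7
c5: issue SUB r2<-Add2 | r0:Add1,r1:4,r2:Add2,r3:-1,r4:5,r5:7
c6: CDB Add1=-2; issue ADD r0<-Add1 | r0:Add1,r1:4,r2:Add2,r3:-1,r4:5,r5:7
c7: CDB Mul1=4; issue MUL r4<-Mul1 | r0:Add1,r1:4,r2:Add2,r3:-1,r4:Mul1,r5:7
c8: CDB Add1=8; issue SUB r2<-Add1 | r0:8,r1:4,r2:Add1,r3:-1,r4:Mul1,r5:7
c9: CDB Add2=-7; issue ADD r3<-Add2 | r0:8,r1:4,r2:Add1,r3:Add2,r4:Mul1,r5:7

STATUS = TAG Add2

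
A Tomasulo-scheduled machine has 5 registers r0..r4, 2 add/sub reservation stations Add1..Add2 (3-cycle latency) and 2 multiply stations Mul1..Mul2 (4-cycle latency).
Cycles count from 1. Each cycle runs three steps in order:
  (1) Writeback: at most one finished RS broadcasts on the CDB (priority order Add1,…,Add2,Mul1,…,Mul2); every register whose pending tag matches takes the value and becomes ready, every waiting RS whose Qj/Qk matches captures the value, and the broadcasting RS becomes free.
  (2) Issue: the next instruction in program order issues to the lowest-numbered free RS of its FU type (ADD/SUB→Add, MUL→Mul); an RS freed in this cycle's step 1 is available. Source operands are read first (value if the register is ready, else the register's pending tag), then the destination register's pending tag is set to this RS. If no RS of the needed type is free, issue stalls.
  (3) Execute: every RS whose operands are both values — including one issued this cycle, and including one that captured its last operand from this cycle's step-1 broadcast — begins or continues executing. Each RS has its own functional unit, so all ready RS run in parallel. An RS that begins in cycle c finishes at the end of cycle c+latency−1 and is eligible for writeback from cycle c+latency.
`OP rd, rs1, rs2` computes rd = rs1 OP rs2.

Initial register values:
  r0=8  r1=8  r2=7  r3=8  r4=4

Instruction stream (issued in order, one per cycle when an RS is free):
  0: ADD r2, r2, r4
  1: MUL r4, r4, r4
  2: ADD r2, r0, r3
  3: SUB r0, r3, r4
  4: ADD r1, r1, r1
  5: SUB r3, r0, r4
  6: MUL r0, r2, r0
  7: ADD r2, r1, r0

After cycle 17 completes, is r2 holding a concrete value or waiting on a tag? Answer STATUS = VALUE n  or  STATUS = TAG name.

cycle 1: issue ADD r2<-Add1 // r0:8,r1:8,r2:Add1,r3:8,r4:4
cycle 2: issue MUL r4<-Mul1 // r0:8,r1:8,r2:Add1,r3:8,r4:Mul1
cycle 3: issue ADD r2<-Add2 // r0:8,r1:8,r2:Add2,r3:8,r4:Mul1
cycle 4: CDB Add1=11; issue SUB r0<-Add1 // r0:Add1,r1:8,r2:Add2,r3:8,r4:Mul1
cycle 5: stall // r0:Add1,r1:8,r2:Add2,r3:8,r4:Mul1
cycle 6: CDB Add2=16; issue ADD r1<-Add2 // r0:Add1,r1:Add2,r2:16,r3:8,r4:Mul1
cycle 7: CDB Mul1=16; stall // r0:Add1,r1:Add2,r2:16,r3:8,r4:16
cycle 8: stall // r0:Add1,r1:Add2,r2:16,r3:8,r4:16
cycle 9: CDB Add2=16; issue SUB r3<-Add2 // r0:Add1,r1:16,r2:16,r3:Add2,r4:16
cycle 10: CDB Add1=-8; issue MUL r0<-Mul1 // r0:Mul1,r1:16,r2:16,r3:Add2,r4:16
cycle 11: issue ADD r2<-Add1 // r0:Mul1,r1:16,r2:Add1,r3:Add2,r4:16
cycle 12: - // r0:Mul1,r1:16,r2:Add1,r3:Add2,r4:16
cycle 13: CDB Add2=-24 // r0:Mul1,r1:16,r2:Add1,r3:-24,r4:16
cycle 14: CDB Mul1=-128 // r0:-128,r1:16,r2:Add1,r3:-24,r4:16
cycle 15: - // r0:-128,r1:16,r2:Add1,r3:-24,r4:16
cycle 16: - // r0:-128,r1:16,r2:Add1,r3:-24,r4:16
cycle 17: CDB Add1=-112 // r0:-128,r1:16,r2:-112,r3:-24,r4:16

STATUS = VALUE -112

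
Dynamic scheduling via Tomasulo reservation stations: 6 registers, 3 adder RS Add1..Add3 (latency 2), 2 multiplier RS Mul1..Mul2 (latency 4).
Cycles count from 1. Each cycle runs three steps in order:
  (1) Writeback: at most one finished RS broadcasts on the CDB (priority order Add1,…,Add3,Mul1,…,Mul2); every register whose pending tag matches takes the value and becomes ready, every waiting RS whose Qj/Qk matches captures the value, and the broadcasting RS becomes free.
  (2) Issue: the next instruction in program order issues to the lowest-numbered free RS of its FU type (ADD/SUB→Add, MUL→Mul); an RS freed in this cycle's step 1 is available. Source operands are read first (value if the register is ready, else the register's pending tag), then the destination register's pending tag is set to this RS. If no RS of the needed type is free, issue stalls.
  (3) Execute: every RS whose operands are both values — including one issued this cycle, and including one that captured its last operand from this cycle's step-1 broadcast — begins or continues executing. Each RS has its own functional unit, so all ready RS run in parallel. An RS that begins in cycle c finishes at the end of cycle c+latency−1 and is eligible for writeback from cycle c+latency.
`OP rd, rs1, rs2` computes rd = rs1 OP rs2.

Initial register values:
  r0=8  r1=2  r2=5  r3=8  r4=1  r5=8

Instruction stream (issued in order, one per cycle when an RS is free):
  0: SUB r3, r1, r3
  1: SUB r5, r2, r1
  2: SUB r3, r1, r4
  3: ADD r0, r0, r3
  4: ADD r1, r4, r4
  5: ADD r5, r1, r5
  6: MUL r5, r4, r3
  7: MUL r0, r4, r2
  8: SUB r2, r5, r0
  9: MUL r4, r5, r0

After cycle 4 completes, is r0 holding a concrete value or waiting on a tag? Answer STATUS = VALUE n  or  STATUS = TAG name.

c1: issue SUB r3<-Add1 | r0:8,r1:2,r2:5,r3:Add1,r4:1,r5:8
c2: issue SUB r5<-Add2 | r0:8,r1:2,r2:5,r3:Add1,r4:1,r5:Add2
c3: CDB Add1=-6; issue SUB r3<-Add1 | r0:8,r1:2,r2:5,r3:Add1,r4:1,r5:Add2
c4: CDB Add2=3; issue ADD r0<-Add2 | r0:Add2,r1:2,r2:5,r3:Add1,r4:1,r5:3

STATUS = TAG Add2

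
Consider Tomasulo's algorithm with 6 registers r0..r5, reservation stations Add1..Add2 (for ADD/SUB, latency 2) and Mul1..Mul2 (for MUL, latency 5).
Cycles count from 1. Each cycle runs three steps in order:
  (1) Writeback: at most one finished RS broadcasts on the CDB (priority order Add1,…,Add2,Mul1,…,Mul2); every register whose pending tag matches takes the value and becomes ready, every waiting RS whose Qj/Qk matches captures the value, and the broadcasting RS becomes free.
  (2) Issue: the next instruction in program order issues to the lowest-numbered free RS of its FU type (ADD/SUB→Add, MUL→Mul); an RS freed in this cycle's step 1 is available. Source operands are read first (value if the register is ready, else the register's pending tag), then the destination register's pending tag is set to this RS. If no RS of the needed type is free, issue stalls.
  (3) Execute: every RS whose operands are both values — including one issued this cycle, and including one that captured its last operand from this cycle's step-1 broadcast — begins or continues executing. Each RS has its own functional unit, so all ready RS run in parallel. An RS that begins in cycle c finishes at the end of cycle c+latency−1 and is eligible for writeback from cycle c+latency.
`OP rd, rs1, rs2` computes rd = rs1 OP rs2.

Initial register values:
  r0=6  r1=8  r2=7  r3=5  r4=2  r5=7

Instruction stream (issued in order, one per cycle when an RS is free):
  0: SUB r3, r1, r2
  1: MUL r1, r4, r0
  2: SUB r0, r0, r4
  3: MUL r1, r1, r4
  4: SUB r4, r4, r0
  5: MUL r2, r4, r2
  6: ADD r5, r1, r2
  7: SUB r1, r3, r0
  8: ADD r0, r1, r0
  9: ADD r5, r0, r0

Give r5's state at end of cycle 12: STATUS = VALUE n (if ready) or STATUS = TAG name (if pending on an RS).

STATUS = TAG Add1

  c1: issue SUB r3<-Add1  regs: r0:6,r1:8,r2:7,r3:Add1,r4:2,r5:7
  c2: issue MUL r1<-Mul1  regs: r0:6,r1:Mul1,r2:7,r3:Add1,r4:2,r5:7
  c3: CDB Add1=1; issue SUB r0<-Add1  regs: r0:Add1,r1:Mul1,r2:7,r3:1,r4:2,r5:7
  c4: issue MUL r1<-Mul2  regs: r0:Add1,r1:Mul2,r2:7,r3:1,r4:2,r5:7
  c5: CDB Add1=4; issue SUB r4<-Add1  regs: r0:4,r1:Mul2,r2:7,r3:1,r4:Add1,r5:7
  c6: stall  regs: r0:4,r1:Mul2,r2:7,r3:1,r4:Add1,r5:7
  c7: CDB Add1=-2; stall  regs: r0:4,r1:Mul2,r2:7,r3:1,r4:-2,r5:7
  c8: CDB Mul1=12; issue MUL r2<-Mul1  regs: r0:4,r1:Mul2,r2:Mul1,r3:1,r4:-2,r5:7
  c9: issue ADD r5<-Add1  regs: r0:4,r1:Mul2,r2:Mul1,r3:1,r4:-2,r5:Add1
  c10: issue SUB r1<-Add2  regs: r0:4,r1:Add2,r2:Mul1,r3:1,r4:-2,r5:Add1
  c11: stall  regs: r0:4,r1:Add2,r2:Mul1,r3:1,r4:-2,r5:Add1
  c12: CDB Add2=-3; issue ADD r0<-Add2  regs: r0:Add2,r1:-3,r2:Mul1,r3:1,r4:-2,r5:Add1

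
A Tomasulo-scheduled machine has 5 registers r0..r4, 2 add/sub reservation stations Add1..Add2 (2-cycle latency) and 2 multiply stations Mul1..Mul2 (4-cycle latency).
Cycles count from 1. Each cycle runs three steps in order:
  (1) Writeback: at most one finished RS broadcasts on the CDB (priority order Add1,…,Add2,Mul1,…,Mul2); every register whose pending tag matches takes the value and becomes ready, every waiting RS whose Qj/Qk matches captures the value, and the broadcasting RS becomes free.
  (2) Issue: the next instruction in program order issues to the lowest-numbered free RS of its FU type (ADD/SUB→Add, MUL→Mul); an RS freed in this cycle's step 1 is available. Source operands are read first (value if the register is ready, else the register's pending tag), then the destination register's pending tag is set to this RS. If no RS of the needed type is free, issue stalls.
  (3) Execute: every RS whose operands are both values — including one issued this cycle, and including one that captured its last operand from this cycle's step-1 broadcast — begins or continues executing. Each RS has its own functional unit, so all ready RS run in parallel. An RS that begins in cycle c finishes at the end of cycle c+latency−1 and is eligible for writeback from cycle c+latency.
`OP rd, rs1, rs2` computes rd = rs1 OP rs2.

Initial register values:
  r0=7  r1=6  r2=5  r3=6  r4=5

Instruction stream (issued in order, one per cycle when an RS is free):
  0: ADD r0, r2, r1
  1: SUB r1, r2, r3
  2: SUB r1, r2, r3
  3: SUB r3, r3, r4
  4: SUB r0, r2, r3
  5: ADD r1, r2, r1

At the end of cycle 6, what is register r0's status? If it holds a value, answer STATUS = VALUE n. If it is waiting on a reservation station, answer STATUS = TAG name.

  c1: issue ADD r0<-Add1  regs: r0:Add1,r1:6,r2:5,r3:6,r4:5
  c2: issue SUB r1<-Add2  regs: r0:Add1,r1:Add2,r2:5,r3:6,r4:5
  c3: CDB Add1=11; issue SUB r1<-Add1  regs: r0:11,r1:Add1,r2:5,r3:6,r4:5
  c4: CDB Add2=-1; issue SUB r3<-Add2  regs: r0:11,r1:Add1,r2:5,r3:Add2,r4:5
  c5: CDB Add1=-1; issue SUB r0<-Add1  regs: r0:Add1,r1:-1,r2:5,r3:Add2,r4:5
  c6: CDB Add2=1; issue ADD r1<-Add2  regs: r0:Add1,r1:Add2,r2:5,r3:1,r4:5

STATUS = TAG Add1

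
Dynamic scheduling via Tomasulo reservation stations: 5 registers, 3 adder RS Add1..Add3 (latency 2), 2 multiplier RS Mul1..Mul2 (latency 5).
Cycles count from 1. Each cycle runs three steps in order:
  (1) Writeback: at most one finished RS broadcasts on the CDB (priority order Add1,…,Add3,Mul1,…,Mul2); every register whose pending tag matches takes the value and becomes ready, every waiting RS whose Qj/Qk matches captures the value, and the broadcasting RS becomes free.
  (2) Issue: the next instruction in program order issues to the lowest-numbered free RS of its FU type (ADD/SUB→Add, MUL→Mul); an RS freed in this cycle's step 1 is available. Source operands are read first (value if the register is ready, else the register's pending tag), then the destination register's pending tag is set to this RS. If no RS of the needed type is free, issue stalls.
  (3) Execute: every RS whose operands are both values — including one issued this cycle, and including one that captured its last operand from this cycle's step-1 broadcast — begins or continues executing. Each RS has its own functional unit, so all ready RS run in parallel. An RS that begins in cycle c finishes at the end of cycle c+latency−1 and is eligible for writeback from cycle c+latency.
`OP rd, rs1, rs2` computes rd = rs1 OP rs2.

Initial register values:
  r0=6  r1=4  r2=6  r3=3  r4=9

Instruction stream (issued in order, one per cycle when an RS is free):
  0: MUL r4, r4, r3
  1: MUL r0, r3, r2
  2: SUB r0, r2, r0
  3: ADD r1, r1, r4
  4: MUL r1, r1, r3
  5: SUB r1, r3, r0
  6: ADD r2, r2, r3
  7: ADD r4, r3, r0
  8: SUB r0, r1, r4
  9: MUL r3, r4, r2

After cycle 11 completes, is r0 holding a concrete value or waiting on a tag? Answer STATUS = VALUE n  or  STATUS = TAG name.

STATUS = TAG Add2

c1: issue MUL r4<-Mul1 | r0:6,r1:4,r2:6,r3:3,r4:Mul1
c2: issue MUL r0<-Mul2 | r0:Mul2,r1:4,r2:6,r3:3,r4:Mul1
c3: issue SUB r0<-Add1 | r0:Add1,r1:4,r2:6,r3:3,r4:Mul1
c4: issue ADD r1<-Add2 | r0:Add1,r1:Add2,r2:6,r3:3,r4:Mul1
c5: stall | r0:Add1,r1:Add2,r2:6,r3:3,r4:Mul1
c6: CDB Mul1=27; issue MUL r1<-Mul1 | r0:Add1,r1:Mul1,r2:6,r3:3,r4:27
c7: CDB Mul2=18; issue SUB r1<-Add3 | r0:Add1,r1:Add3,r2:6,r3:3,r4:27
c8: CDB Add2=31; issue ADD r2<-Add2 | r0:Add1,r1:Add3,r2:Add2,r3:3,r4:27
c9: CDB Add1=-12; issue ADD r4<-Add1 | r0:-12,r1:Add3,r2:Add2,r3:3,r4:Add1
c10: CDB Add2=9; issue SUB r0<-Add2 | r0:Add2,r1:Add3,r2:9,r3:3,r4:Add1
c11: CDB Add1=-9; issue MUL r3<-Mul2 | r0:Add2,r1:Add3,r2:9,r3:Mul2,r4:-9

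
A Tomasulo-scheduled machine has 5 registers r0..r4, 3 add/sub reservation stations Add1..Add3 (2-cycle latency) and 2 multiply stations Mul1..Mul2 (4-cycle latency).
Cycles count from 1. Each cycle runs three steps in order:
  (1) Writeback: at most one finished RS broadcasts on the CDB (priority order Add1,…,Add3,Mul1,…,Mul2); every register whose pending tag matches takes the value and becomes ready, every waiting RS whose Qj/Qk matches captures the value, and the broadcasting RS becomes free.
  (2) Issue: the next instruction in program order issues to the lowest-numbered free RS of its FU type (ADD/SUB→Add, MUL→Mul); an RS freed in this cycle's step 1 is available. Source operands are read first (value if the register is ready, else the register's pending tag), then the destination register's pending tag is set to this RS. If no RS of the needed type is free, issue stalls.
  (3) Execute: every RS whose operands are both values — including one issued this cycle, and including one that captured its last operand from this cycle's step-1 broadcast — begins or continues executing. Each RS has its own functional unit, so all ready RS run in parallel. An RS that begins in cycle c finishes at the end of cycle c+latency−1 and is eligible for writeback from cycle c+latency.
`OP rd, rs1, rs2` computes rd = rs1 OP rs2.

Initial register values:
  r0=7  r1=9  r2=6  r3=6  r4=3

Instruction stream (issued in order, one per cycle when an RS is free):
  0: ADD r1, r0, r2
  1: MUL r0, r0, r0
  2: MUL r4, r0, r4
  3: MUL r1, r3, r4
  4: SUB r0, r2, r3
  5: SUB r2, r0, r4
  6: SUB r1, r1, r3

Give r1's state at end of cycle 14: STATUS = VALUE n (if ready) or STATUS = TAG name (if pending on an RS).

  c1: issue ADD r1<-Add1  regs: r0:7,r1:Add1,r2:6,r3:6,r4:3
  c2: issue MUL r0<-Mul1  regs: r0:Mul1,r1:Add1,r2:6,r3:6,r4:3
  c3: CDB Add1=13; issue MUL r4<-Mul2  regs: r0:Mul1,r1:13,r2:6,r3:6,r4:Mul2
  c4: stall  regs: r0:Mul1,r1:13,r2:6,r3:6,r4:Mul2
  c5: stall  regs: r0:Mul1,r1:13,r2:6,r3:6,r4:Mul2
  c6: CDB Mul1=49; issue MUL r1<-Mul1  regs: r0:49,r1:Mul1,r2:6,r3:6,r4:Mul2
  c7: issue SUB r0<-Add1  regs: r0:Add1,r1:Mul1,r2:6,r3:6,r4:Mul2
  c8: issue SUB r2<-Add2  regs: r0:Add1,r1:Mul1,r2:Add2,r3:6,r4:Mul2
  c9: CDB Add1=0; issue SUB r1<-Add1  regs: r0:0,r1:Add1,r2:Add2,r3:6,r4:Mul2
  c10: CDB Mul2=147  regs: r0:0,r1:Add1,r2:Add2,r3:6,r4:147
  c11: -  regs: r0:0,r1:Add1,r2:Add2,r3:6,r4:147
  c12: CDB Add2=-147  regs: r0:0,r1:Add1,r2:-147,r3:6,r4:147
  c13: -  regs: r0:0,r1:Add1,r2:-147,r3:6,r4:147
  c14: CDB Mul1=882  regs: r0:0,r1:Add1,r2:-147,r3:6,r4:147

STATUS = TAG Add1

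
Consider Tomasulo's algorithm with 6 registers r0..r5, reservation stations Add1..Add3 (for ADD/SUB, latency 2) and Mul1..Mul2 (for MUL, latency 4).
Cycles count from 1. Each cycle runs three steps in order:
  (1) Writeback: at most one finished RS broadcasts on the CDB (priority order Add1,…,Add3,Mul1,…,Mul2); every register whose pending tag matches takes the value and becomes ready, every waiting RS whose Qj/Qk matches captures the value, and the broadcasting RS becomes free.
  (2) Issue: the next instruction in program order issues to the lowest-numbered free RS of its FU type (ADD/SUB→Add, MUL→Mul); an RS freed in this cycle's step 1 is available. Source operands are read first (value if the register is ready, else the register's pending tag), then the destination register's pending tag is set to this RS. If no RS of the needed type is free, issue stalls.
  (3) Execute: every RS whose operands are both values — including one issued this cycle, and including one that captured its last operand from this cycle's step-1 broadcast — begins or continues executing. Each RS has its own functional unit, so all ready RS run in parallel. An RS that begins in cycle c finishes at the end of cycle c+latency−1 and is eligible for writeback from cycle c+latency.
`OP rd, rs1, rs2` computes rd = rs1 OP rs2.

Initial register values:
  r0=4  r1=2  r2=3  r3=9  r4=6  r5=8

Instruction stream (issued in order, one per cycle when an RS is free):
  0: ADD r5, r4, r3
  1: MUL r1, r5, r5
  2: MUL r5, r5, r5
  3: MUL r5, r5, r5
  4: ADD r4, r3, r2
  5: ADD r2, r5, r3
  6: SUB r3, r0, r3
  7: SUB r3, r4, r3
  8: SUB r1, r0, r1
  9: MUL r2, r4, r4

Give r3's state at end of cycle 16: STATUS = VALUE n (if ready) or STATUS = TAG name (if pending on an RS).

STATUS = VALUE 17

cycle 1: issue ADD r5<-Add1 // r0:4,r1:2,r2:3,r3:9,r4:6,r5:Add1
cycle 2: issue MUL r1<-Mul1 // r0:4,r1:Mul1,r2:3,r3:9,r4:6,r5:Add1
cycle 3: CDB Add1=15; issue MUL r5<-Mul2 // r0:4,r1:Mul1,r2:3,r3:9,r4:6,r5:Mul2
cycle 4: stall // r0:4,r1:Mul1,r2:3,r3:9,r4:6,r5:Mul2
cycle 5: stall // r0:4,r1:Mul1,r2:3,r3:9,r4:6,r5:Mul2
cycle 6: stall // r0:4,r1:Mul1,r2:3,r3:9,r4:6,r5:Mul2
cycle 7: CDB Mul1=225; issue MUL r5<-Mul1 // r0:4,r1:225,r2:3,r3:9,r4:6,r5:Mul1
cycle 8: CDB Mul2=225; issue ADD r4<-Add1 // r0:4,r1:225,r2:3,r3:9,r4:Add1,r5:Mul1
cycle 9: issue ADD r2<-Add2 // r0:4,r1:225,r2:Add2,r3:9,r4:Add1,r5:Mul1
cycle 10: CDB Add1=12; issue SUB r3<-Add1 // r0:4,r1:225,r2:Add2,r3:Add1,r4:12,r5:Mul1
cycle 11: issue SUB r3<-Add3 // r0:4,r1:225,r2:Add2,r3:Add3,r4:12,r5:Mul1
cycle 12: CDB Add1=-5; issue SUB r1<-Add1 // r0:4,r1:Add1,r2:Add2,r3:Add3,r4:12,r5:Mul1
cycle 13: CDB Mul1=50625; issue MUL r2<-Mul1 // r0:4,r1:Add1,r2:Mul1,r3:Add3,r4:12,r5:50625
cycle 14: CDB Add1=-221 // r0:4,r1:-221,r2:Mul1,r3:Add3,r4:12,r5:50625
cycle 15: CDB Add2=50634 // r0:4,r1:-221,r2:Mul1,r3:Add3,r4:12,r5:50625
cycle 16: CDB Add3=17 // r0:4,r1:-221,r2:Mul1,r3:17,r4:12,r5:50625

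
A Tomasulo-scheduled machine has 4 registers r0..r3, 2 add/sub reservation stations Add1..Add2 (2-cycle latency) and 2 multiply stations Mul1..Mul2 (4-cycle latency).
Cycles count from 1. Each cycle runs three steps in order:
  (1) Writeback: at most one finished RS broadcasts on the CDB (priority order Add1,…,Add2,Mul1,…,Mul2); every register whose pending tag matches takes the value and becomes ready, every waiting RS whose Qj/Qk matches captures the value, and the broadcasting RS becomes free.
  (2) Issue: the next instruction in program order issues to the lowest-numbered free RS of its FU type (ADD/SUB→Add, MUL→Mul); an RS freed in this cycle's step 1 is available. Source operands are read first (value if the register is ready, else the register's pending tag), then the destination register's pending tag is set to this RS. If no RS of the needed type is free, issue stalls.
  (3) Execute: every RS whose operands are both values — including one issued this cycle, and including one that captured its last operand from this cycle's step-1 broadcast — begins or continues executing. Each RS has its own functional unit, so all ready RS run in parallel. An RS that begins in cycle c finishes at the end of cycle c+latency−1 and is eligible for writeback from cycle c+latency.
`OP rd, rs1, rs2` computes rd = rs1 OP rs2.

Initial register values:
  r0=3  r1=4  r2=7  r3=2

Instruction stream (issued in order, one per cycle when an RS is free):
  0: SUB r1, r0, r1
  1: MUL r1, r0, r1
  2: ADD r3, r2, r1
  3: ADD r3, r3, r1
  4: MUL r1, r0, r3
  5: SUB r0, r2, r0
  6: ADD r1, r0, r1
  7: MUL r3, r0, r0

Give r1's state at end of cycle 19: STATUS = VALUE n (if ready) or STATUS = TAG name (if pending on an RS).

STATUS = VALUE 7

cycle 1: issue SUB r1<-Add1 // r0:3,r1:Add1,r2:7,r3:2
cycle 2: issue MUL r1<-Mul1 // r0:3,r1:Mul1,r2:7,r3:2
cycle 3: CDB Add1=-1; issue ADD r3<-Add1 // r0:3,r1:Mul1,r2:7,r3:Add1
cycle 4: issue ADD r3<-Add2 // r0:3,r1:Mul1,r2:7,r3:Add2
cycle 5: issue MUL r1<-Mul2 // r0:3,r1:Mul2,r2:7,r3:Add2
cycle 6: stall // r0:3,r1:Mul2,r2:7,r3:Add2
cycle 7: CDB Mul1=-3; stall // r0:3,r1:Mul2,r2:7,r3:Add2
cycle 8: stall // r0:3,r1:Mul2,r2:7,r3:Add2
cycle 9: CDB Add1=4; issue SUB r0<-Add1 // r0:Add1,r1:Mul2,r2:7,r3:Add2
cycle 10: stall // r0:Add1,r1:Mul2,r2:7,r3:Add2
cycle 11: CDB Add1=4; issue ADD r1<-Add1 // r0:4,r1:Add1,r2:7,r3:Add2
cycle 12: CDB Add2=1; issue MUL r3<-Mul1 // r0:4,r1:Add1,r2:7,r3:Mul1
cycle 13: - // r0:4,r1:Add1,r2:7,r3:Mul1
cycle 14: - // r0:4,r1:Add1,r2:7,r3:Mul1
cycle 15: - // r0:4,r1:Add1,r2:7,r3:Mul1
cycle 16: CDB Mul1=16 // r0:4,r1:Add1,r2:7,r3:16
cycle 17: CDB Mul2=3 // r0:4,r1:Add1,r2:7,r3:16
cycle 18: - // r0:4,r1:Add1,r2:7,r3:16
cycle 19: CDB Add1=7 // r0:4,r1:7,r2:7,r3:16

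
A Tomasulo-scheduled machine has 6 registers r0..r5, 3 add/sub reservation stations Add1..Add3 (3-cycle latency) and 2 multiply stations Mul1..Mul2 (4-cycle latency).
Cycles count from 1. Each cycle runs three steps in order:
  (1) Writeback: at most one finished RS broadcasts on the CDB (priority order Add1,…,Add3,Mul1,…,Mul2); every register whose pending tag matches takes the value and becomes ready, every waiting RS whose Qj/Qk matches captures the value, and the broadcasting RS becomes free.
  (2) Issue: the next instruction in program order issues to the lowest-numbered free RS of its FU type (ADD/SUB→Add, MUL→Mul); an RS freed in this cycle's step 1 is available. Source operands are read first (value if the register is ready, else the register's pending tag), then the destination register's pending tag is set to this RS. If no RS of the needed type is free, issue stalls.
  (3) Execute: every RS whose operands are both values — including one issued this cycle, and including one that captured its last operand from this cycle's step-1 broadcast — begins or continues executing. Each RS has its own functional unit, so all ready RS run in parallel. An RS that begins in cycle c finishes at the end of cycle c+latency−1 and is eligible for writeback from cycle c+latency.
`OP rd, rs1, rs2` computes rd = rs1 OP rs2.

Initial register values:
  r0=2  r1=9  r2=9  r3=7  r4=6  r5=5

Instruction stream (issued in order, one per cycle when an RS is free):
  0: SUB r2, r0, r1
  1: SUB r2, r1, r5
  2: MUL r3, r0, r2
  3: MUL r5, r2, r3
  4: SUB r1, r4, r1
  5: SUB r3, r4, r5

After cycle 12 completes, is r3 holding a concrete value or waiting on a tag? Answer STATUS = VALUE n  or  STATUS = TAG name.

cycle 1: issue SUB r2<-Add1 // r0:2,r1:9,r2:Add1,r3:7,r4:6,r5:5
cycle 2: issue SUB r2<-Add2 // r0:2,r1:9,r2:Add2,r3:7,r4:6,r5:5
cycle 3: issue MUL r3<-Mul1 // r0:2,r1:9,r2:Add2,r3:Mul1,r4:6,r5:5
cycle 4: CDB Add1=-7; issue MUL r5<-Mul2 // r0:2,r1:9,r2:Add2,r3:Mul1,r4:6,r5:Mul2
cycle 5: CDB Add2=4; issue SUB r1<-Add1 // r0:2,r1:Add1,r2:4,r3:Mul1,r4:6,r5:Mul2
cycle 6: issue SUB r3<-Add2 // r0:2,r1:Add1,r2:4,r3:Add2,r4:6,r5:Mul2
cycle 7: - // r0:2,r1:Add1,r2:4,r3:Add2,r4:6,r5:Mul2
cycle 8: CDB Add1=-3 // r0:2,r1:-3,r2:4,r3:Add2,r4:6,r5:Mul2
cycle 9: CDB Mul1=8 // r0:2,r1:-3,r2:4,r3:Add2,r4:6,r5:Mul2
cycle 10: - // r0:2,r1:-3,r2:4,r3:Add2,r4:6,r5:Mul2
cycle 11: - // r0:2,r1:-3,r2:4,r3:Add2,r4:6,r5:Mul2
cycle 12: - // r0:2,r1:-3,r2:4,r3:Add2,r4:6,r5:Mul2

STATUS = TAG Add2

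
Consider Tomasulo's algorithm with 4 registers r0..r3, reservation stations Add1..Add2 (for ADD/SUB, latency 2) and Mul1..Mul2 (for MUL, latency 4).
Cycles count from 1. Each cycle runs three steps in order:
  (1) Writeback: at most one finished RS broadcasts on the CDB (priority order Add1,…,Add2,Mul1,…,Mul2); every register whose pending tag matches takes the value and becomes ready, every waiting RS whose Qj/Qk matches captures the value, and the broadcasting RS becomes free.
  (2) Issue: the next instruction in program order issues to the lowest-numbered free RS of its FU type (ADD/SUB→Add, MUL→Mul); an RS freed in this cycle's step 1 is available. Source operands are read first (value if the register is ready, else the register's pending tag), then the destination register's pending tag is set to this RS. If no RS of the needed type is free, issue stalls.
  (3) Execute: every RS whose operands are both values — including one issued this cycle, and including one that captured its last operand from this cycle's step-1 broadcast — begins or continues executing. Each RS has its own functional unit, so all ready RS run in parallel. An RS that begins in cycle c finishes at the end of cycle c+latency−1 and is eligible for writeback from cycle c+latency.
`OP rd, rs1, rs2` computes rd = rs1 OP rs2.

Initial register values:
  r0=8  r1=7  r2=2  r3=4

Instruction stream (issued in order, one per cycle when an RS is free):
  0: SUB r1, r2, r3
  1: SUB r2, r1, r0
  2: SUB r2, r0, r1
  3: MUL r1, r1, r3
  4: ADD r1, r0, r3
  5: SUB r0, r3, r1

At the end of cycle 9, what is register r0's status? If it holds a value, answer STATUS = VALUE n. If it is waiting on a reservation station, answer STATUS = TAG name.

cycle 1: issue SUB r1<-Add1 // r0:8,r1:Add1,r2:2,r3:4
cycle 2: issue SUB r2<-Add2 // r0:8,r1:Add1,r2:Add2,r3:4
cycle 3: CDB Add1=-2; issue SUB r2<-Add1 // r0:8,r1:-2,r2:Add1,r3:4
cycle 4: issue MUL r1<-Mul1 // r0:8,r1:Mul1,r2:Add1,r3:4
cycle 5: CDB Add1=10; issue ADD r1<-Add1 // r0:8,r1:Add1,r2:10,r3:4
cycle 6: CDB Add2=-10; issue SUB r0<-Add2 // r0:Add2,r1:Add1,r2:10,r3:4
cycle 7: CDB Add1=12 // r0:Add2,r1:12,r2:10,r3:4
cycle 8: CDB Mul1=-8 // r0:Add2,r1:12,r2:10,r3:4
cycle 9: CDB Add2=-8 // r0:-8,r1:12,r2:10,r3:4

STATUS = VALUE -8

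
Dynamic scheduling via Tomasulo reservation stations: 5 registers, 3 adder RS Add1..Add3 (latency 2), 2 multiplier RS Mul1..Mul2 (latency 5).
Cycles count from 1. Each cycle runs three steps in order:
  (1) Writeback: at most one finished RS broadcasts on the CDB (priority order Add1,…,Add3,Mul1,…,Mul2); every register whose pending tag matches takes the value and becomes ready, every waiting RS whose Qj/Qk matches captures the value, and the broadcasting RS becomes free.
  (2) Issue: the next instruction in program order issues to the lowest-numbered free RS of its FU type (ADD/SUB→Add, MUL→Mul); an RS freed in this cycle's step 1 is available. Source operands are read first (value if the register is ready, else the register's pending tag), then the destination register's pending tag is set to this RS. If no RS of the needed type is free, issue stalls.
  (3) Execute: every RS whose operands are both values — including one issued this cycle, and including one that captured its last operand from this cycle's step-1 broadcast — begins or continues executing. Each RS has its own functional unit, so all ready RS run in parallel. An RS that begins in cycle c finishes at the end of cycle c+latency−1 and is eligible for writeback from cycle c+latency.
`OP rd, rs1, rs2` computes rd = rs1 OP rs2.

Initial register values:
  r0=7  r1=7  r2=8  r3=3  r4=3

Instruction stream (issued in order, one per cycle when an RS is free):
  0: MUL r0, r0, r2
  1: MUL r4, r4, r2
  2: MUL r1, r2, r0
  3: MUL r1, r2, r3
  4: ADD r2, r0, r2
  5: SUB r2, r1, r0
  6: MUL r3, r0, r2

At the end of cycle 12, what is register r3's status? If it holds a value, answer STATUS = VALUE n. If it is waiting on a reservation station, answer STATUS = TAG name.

STATUS = TAG Mul1

cycle 1: issue MUL r0<-Mul1 // r0:Mul1,r1:7,r2:8,r3:3,r4:3
cycle 2: issue MUL r4<-Mul2 // r0:Mul1,r1:7,r2:8,r3:3,r4:Mul2
cycle 3: stall // r0:Mul1,r1:7,r2:8,r3:3,r4:Mul2
cycle 4: stall // r0:Mul1,r1:7,r2:8,r3:3,r4:Mul2
cycle 5: stall // r0:Mul1,r1:7,r2:8,r3:3,r4:Mul2
cycle 6: CDB Mul1=56; issue MUL r1<-Mul1 // r0:56,r1:Mul1,r2:8,r3:3,r4:Mul2
cycle 7: CDB Mul2=24; issue MUL r1<-Mul2 // r0:56,r1:Mul2,r2:8,r3:3,r4:24
cycle 8: issue ADD r2<-Add1 // r0:56,r1:Mul2,r2:Add1,r3:3,r4:24
cycle 9: issue SUB r2<-Add2 // r0:56,r1:Mul2,r2:Add2,r3:3,r4:24
cycle 10: CDB Add1=64; stall // r0:56,r1:Mul2,r2:Add2,r3:3,r4:24
cycle 11: CDB Mul1=448; issue MUL r3<-Mul1 // r0:56,r1:Mul2,r2:Add2,r3:Mul1,r4:24
cycle 12: CDB Mul2=24 // r0:56,r1:24,r2:Add2,r3:Mul1,r4:24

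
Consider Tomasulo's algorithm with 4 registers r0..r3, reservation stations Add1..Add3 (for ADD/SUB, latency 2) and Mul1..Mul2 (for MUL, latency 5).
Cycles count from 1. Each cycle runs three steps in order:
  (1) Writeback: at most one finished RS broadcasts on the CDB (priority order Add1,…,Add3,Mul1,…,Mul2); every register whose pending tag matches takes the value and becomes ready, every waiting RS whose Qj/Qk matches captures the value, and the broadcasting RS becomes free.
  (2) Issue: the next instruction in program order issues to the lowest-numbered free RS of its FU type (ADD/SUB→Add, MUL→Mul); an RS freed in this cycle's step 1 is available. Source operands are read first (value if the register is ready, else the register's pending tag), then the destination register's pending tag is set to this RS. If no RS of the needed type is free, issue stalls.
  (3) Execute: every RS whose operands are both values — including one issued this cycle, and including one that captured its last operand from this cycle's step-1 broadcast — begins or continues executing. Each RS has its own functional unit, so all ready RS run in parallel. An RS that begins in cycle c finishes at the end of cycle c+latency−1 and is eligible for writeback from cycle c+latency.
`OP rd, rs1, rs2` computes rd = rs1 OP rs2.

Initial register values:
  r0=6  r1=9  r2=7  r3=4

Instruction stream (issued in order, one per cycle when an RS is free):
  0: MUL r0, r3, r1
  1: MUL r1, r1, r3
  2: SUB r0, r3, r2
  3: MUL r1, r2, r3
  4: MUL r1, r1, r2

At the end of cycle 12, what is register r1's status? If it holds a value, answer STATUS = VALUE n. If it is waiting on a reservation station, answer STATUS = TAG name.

STATUS = TAG Mul2

cycle 1: issue MUL r0<-Mul1 // r0:Mul1,r1:9,r2:7,r3:4
cycle 2: issue MUL r1<-Mul2 // r0:Mul1,r1:Mul2,r2:7,r3:4
cycle 3: issue SUB r0<-Add1 // r0:Add1,r1:Mul2,r2:7,r3:4
cycle 4: stall // r0:Add1,r1:Mul2,r2:7,r3:4
cycle 5: CDB Add1=-3; stall // r0:-3,r1:Mul2,r2:7,r3:4
cycle 6: CDB Mul1=36; issue MUL r1<-Mul1 // r0:-3,r1:Mul1,r2:7,r3:4
cycle 7: CDB Mul2=36; issue MUL r1<-Mul2 // r0:-3,r1:Mul2,r2:7,r3:4
cycle 8: - // r0:-3,r1:Mul2,r2:7,r3:4
cycle 9: - // r0:-3,r1:Mul2,r2:7,r3:4
cycle 10: - // r0:-3,r1:Mul2,r2:7,r3:4
cycle 11: CDB Mul1=28 // r0:-3,r1:Mul2,r2:7,r3:4
cycle 12: - // r0:-3,r1:Mul2,r2:7,r3:4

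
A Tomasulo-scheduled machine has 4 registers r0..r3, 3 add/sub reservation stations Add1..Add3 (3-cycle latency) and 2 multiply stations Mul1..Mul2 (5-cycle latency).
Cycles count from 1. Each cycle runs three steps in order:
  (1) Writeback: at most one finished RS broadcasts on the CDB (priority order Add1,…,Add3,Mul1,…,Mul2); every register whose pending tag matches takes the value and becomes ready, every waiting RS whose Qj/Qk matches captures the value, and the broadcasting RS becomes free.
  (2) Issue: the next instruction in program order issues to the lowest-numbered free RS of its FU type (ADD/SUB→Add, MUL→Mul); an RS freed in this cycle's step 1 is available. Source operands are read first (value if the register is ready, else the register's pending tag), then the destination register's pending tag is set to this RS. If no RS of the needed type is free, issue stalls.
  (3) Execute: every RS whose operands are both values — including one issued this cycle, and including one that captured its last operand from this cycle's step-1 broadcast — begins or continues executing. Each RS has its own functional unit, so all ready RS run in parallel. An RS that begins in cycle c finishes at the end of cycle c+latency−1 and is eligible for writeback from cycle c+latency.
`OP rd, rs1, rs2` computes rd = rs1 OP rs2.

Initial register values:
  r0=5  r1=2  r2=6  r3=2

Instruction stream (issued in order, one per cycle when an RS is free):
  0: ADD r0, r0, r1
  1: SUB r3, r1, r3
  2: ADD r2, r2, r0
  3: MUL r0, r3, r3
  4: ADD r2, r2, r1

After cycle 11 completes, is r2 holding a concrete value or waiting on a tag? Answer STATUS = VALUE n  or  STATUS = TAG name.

STATUS = VALUE 15

c1: issue ADD r0<-Add1 | r0:Add1,r1:2,r2:6,r3:2
c2: issue SUB r3<-Add2 | r0:Add1,r1:2,r2:6,r3:Add2
c3: issue ADD r2<-Add3 | r0:Add1,r1:2,r2:Add3,r3:Add2
c4: CDB Add1=7; issue MUL r0<-Mul1 | r0:Mul1,r1:2,r2:Add3,r3:Add2
c5: CDB Add2=0; issue ADD r2<-Add1 | r0:Mul1,r1:2,r2:Add1,r3:0
c6: - | r0:Mul1,r1:2,r2:Add1,r3:0
c7: CDB Add3=13 | r0:Mul1,r1:2,r2:Add1,r3:0
c8: - | r0:Mul1,r1:2,r2:Add1,r3:0
c9: - | r0:Mul1,r1:2,r2:Add1,r3:0
c10: CDB Add1=15 | r0:Mul1,r1:2,r2:15,r3:0
c11: CDB Mul1=0 | r0:0,r1:2,r2:15,r3:0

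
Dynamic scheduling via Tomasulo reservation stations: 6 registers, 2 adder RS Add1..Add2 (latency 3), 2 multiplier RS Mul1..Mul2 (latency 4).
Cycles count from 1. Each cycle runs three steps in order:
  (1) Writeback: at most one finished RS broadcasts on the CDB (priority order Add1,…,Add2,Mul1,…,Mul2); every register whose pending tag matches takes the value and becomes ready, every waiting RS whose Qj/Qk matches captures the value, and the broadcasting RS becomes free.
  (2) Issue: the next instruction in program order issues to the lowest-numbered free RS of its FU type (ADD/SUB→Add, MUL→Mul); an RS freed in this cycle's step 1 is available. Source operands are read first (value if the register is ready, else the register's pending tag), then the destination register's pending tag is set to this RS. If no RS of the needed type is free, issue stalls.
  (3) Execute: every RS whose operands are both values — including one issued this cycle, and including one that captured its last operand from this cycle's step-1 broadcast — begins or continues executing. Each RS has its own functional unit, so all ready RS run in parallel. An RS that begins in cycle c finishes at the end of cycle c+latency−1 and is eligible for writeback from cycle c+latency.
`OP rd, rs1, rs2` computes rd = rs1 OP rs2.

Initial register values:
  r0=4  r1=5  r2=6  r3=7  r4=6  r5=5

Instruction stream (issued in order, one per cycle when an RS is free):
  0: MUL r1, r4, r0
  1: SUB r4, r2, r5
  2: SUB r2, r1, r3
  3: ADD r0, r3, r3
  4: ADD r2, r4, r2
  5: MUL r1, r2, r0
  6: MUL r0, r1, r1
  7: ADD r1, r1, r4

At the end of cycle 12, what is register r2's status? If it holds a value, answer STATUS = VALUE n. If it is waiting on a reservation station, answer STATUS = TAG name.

STATUS = VALUE 18

  c1: issue MUL r1<-Mul1  regs: r0:4,r1:Mul1,r2:6,r3:7,r4:6,r5:5
  c2: issue SUB r4<-Add1  regs: r0:4,r1:Mul1,r2:6,r3:7,r4:Add1,r5:5
  c3: issue SUB r2<-Add2  regs: r0:4,r1:Mul1,r2:Add2,r3:7,r4:Add1,r5:5
  c4: stall  regs: r0:4,r1:Mul1,r2:Add2,r3:7,r4:Add1,r5:5
  c5: CDB Add1=1; issue ADD r0<-Add1  regs: r0:Add1,r1:Mul1,r2:Add2,r3:7,r4:1,r5:5
  c6: CDB Mul1=24; stall  regs: r0:Add1,r1:24,r2:Add2,r3:7,r4:1,r5:5
  c7: stall  regs: r0:Add1,r1:24,r2:Add2,r3:7,r4:1,r5:5
  c8: CDB Add1=14; issue ADD r2<-Add1  regs: r0:14,r1:24,r2:Add1,r3:7,r4:1,r5:5
  c9: CDB Add2=17; issue MUL r1<-Mul1  regs: r0:14,r1:Mul1,r2:Add1,r3:7,r4:1,r5:5
  c10: issue MUL r0<-Mul2  regs: r0:Mul2,r1:Mul1,r2:Add1,r3:7,r4:1,r5:5
  c11: issue ADD r1<-Add2  regs: r0:Mul2,r1:Add2,r2:Add1,r3:7,r4:1,r5:5
  c12: CDB Add1=18  regs: r0:Mul2,r1:Add2,r2:18,r3:7,r4:1,r5:5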